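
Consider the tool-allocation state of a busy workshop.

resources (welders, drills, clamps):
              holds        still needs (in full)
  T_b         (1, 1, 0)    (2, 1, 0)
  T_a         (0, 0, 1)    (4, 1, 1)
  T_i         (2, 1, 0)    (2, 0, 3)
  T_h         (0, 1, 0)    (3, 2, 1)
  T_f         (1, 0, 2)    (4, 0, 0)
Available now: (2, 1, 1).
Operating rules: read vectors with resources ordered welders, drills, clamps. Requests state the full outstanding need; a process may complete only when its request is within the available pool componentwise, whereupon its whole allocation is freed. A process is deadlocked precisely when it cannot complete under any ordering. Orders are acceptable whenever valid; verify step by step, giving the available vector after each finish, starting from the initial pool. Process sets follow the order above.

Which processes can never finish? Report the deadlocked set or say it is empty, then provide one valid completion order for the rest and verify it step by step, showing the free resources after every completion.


Deadlocked: T_a, T_i and T_f.
Key observation: after T_b, T_h the pool peaks at (3, 3, 1), and each blocked process is short somewhere: T_a on welders; T_i on clamps; T_f on welders.
A valid finishing order for the others: T_b, T_h. Walking it through:
  pool = (2, 1, 1)
  T_b needs (2, 1, 0) <= (2, 1, 1) -> finishes; pool += (1, 1, 0) = (3, 2, 1)
  T_h needs (3, 2, 1) <= (3, 2, 1) -> finishes; pool += (0, 1, 0) = (3, 3, 1)
The blocked processes can never fit:
  T_a still needs (4, 1, 1) but only (3, 3, 1) is free — short on welders
  T_i still needs (2, 0, 3) but only (3, 3, 1) is free — short on clamps
  T_f still needs (4, 0, 0) but only (3, 3, 1) is free — short on welders


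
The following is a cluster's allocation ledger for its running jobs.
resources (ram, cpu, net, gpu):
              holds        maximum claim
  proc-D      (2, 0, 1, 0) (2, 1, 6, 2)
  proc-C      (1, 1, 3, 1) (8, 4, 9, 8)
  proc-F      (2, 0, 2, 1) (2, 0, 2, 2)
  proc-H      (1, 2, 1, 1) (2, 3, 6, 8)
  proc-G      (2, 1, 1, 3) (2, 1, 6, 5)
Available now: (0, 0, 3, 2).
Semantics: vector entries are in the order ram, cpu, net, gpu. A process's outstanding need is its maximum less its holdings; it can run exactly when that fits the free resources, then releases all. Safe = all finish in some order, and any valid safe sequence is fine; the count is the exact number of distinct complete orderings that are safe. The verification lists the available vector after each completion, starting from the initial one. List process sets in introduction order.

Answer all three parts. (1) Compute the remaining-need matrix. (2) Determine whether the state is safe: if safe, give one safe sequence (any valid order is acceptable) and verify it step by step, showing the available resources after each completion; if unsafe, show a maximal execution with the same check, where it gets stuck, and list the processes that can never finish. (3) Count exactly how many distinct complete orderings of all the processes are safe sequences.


(1) Outstanding need per process (order ram, cpu, net, gpu):
  proc-D: (0, 1, 5, 2)
  proc-C: (7, 3, 6, 7)
  proc-F: (0, 0, 0, 1)
  proc-H: (1, 1, 5, 7)
  proc-G: (0, 0, 5, 2)
(2) UNSAFE.
Key observation: proc-F, proc-G, proc-D can finish, but then (6, 1, 7, 6) is all there is, and the blocked group's gpu demands exceed it.
Going as far as possible: proc-F, proc-G, proc-D; after that, nothing fits. Verifying each step:
  pool = (0, 0, 3, 2)
  proc-F: need (0, 0, 0, 1) fits (0, 0, 3, 2); releases (2, 0, 2, 1), pool now (2, 0, 5, 3)
  proc-G: need (0, 0, 5, 2) fits (2, 0, 5, 3); releases (2, 1, 1, 3), pool now (4, 1, 6, 6)
  proc-D: need (0, 1, 5, 2) fits (4, 1, 6, 6); releases (2, 0, 1, 0), pool now (6, 1, 7, 6)
  proc-C still needs (7, 3, 6, 7) but only (6, 1, 7, 6) is free — short on ram, cpu and gpu
  proc-H still needs (1, 1, 5, 7) but only (6, 1, 7, 6) is free — short on gpu
Permanently blocked: proc-C and proc-H.
(3) Precisely 0 of the possible complete orderings are safe sequences.


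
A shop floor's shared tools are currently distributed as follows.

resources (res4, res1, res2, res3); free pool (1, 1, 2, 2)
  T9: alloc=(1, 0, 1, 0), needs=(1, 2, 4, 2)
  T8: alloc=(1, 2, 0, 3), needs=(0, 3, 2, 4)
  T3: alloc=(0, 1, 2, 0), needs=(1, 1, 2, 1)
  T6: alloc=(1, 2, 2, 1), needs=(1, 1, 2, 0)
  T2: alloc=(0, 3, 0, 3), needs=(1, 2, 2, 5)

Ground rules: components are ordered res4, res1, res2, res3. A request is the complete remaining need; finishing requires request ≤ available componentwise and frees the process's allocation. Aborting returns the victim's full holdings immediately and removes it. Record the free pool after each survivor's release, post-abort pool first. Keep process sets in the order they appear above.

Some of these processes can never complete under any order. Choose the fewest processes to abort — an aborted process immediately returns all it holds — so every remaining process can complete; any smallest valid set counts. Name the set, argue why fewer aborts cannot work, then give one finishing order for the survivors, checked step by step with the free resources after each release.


Abort T2.
Key observation: before aborting T2, T8 was permanently blocked — no order could ever run it; afterwards it completes at step 4.
No smaller set exists: with zero aborts the deadlock remains.
Survivors finish in the order: T3, T9, T6, T8. Walking it through (pool after the aborts first):
  pool = (1, 4, 2, 5)
  T3 needs (1, 1, 2, 1) <= (1, 4, 2, 5) -> finishes; pool += (0, 1, 2, 0) = (1, 5, 4, 5)
  T9 needs (1, 2, 4, 2) <= (1, 5, 4, 5) -> finishes; pool += (1, 0, 1, 0) = (2, 5, 5, 5)
  T6 needs (1, 1, 2, 0) <= (2, 5, 5, 5) -> finishes; pool += (1, 2, 2, 1) = (3, 7, 7, 6)
  T8 needs (0, 3, 2, 4) <= (3, 7, 7, 6) -> finishes; pool += (1, 2, 0, 3) = (4, 9, 7, 9)


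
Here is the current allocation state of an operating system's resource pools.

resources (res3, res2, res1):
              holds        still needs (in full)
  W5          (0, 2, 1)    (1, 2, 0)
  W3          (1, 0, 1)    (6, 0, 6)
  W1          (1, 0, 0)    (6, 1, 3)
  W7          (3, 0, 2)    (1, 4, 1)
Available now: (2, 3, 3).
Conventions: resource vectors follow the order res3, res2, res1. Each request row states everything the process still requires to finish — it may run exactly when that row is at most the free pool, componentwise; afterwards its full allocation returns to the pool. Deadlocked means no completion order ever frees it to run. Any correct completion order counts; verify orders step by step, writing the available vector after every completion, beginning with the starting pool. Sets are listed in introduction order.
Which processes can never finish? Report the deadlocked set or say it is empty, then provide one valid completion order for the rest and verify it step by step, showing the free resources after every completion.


The deadlocked set is W3 and W1.
Key observation: even finishing W5, W7 leaves just (5, 5, 6) free — too little res3 for any of the remaining processes.
One completion order for the rest: W5, W7. Check, step by step:
  pool = (2, 3, 3)
  W5: need (1, 2, 0) fits (2, 3, 3); releases (0, 2, 1), pool now (2, 5, 4)
  W7: need (1, 4, 1) fits (2, 5, 4); releases (3, 0, 2), pool now (5, 5, 6)
The blocked processes can never fit:
  blocked: W3 wants (6, 0, 6), pool (5, 5, 6) — not enough res3
  blocked: W1 wants (6, 1, 3), pool (5, 5, 6) — not enough res3


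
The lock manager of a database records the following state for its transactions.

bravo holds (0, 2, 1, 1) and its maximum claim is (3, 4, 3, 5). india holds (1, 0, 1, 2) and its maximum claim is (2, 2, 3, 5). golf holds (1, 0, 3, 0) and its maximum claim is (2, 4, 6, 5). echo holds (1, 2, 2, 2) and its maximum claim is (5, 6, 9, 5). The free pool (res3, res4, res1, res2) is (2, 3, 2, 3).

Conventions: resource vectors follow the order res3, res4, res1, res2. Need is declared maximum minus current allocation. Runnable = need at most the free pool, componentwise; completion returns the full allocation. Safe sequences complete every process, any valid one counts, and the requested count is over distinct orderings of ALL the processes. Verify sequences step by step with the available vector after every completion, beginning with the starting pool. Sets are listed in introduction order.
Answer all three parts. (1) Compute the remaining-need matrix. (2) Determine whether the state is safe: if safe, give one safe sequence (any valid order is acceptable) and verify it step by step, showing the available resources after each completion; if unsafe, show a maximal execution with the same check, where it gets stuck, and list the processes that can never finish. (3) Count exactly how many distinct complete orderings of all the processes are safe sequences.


(1) Remaining need (order res3, res4, res1, res2):
  bravo: (3, 2, 2, 4)
  india: (1, 2, 2, 3)
  golf: (1, 4, 3, 5)
  echo: (4, 4, 7, 3)
(2) The state is SAFE; one workable sequence: india, bravo, golf, echo.
Key observation: the order's first zero-slack moment is india ((1, 2, 2, 3) needed, (2, 3, 2, 3) free — a requested resource with nothing to spare).
Check, step by step:
  pool = (2, 3, 2, 3)
  run india (needs (1, 2, 2, 3), free (2, 3, 2, 3)); after release of (1, 0, 1, 2) the pool is (3, 3, 3, 5)
  run bravo (needs (3, 2, 2, 4), free (3, 3, 3, 5)); after release of (0, 2, 1, 1) the pool is (3, 5, 4, 6)
  run golf (needs (1, 4, 3, 5), free (3, 5, 4, 6)); after release of (1, 0, 3, 0) the pool is (4, 5, 7, 6)
  run echo (needs (4, 4, 7, 3), free (4, 5, 7, 6)); after release of (1, 2, 2, 2) the pool is (5, 7, 9, 8)
(3) Exactly 1 of the possible complete orderings is a safe sequence.


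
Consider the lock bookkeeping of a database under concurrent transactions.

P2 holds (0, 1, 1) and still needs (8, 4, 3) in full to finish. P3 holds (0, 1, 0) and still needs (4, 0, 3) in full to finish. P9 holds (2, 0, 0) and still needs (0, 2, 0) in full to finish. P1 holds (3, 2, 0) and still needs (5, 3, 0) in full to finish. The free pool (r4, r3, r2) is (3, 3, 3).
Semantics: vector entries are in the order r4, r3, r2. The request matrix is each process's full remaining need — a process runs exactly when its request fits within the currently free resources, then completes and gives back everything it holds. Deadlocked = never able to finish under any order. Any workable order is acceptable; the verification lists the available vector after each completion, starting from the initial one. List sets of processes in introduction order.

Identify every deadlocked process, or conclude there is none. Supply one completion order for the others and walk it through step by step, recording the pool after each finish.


No process is deadlocked.
Key observation: no deadlock: P9 fits now, and the freed resources carry the rest through.
One completion order for the rest: P9, P3, P1, P2. Verifying each step:
  pool = (3, 3, 3)
  run P9 (needs (0, 2, 0), free (3, 3, 3)); after release of (2, 0, 0) the pool is (5, 3, 3)
  run P3 (needs (4, 0, 3), free (5, 3, 3)); after release of (0, 1, 0) the pool is (5, 4, 3)
  run P1 (needs (5, 3, 0), free (5, 4, 3)); after release of (3, 2, 0) the pool is (8, 6, 3)
  run P2 (needs (8, 4, 3), free (8, 6, 3)); after release of (0, 1, 1) the pool is (8, 7, 4)


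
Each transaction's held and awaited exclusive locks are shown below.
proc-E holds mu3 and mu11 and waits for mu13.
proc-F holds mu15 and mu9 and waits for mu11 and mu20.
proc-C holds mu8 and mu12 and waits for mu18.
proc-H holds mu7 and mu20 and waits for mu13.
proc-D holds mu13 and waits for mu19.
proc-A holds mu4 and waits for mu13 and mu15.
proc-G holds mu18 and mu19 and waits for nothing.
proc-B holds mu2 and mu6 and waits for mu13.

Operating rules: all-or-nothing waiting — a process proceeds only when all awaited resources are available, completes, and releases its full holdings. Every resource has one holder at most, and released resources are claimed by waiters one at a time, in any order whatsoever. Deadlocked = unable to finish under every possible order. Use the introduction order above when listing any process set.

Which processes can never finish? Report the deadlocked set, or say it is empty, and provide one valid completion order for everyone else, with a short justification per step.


No process is deadlocked.
Key observation: there is no circular wait here — follow any chain and it reaches a process that is free to run now.
The rest can finish in the order proc-G, proc-D, proc-E, proc-B, proc-H, proc-F, proc-C, proc-A.
Verifying each step:
  proc-G: no waits; runs immediately, freeing mu18 and mu19
  proc-D: everything it awaited (mu19) is free; runs, freeing mu13
  proc-E: everything it awaited (mu13) is free; runs, freeing mu3 and mu11
  proc-B: everything it awaited (mu13) is free; runs, freeing mu2 and mu6
  proc-H: everything it awaited (mu13) is free; runs, freeing mu7 and mu20
  proc-F: everything it awaited (mu11 and mu20) is free; runs, freeing mu15 and mu9
  proc-C: everything it awaited (mu18) is free; runs, freeing mu8 and mu12
  proc-A: everything it awaited (mu13 and mu15) is free; runs, freeing mu4


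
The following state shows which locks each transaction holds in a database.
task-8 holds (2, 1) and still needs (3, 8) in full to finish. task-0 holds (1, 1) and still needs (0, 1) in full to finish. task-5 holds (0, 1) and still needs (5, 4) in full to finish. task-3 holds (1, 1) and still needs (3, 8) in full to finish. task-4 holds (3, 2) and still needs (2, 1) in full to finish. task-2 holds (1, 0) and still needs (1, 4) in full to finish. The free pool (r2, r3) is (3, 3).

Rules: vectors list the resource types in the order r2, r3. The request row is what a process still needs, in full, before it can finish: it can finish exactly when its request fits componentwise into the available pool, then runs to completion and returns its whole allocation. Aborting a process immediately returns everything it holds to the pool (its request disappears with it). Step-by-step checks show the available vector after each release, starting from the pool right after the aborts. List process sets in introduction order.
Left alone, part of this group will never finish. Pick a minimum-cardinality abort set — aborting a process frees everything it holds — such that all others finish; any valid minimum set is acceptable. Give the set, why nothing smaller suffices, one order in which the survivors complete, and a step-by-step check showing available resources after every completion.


Abort task-8.
Key observation: no ordering could ever have run task-3 before the abort of task-8; with (2, 1) back in the pool it fits at step 4.
Minimality: the empty abort set fails — the state is deadlocked as it stands.
The survivors complete as task-5, task-4, task-0, task-3, task-2. Verifying each step (starting from the post-abort pool):
  pool = (5, 4)
  run task-5 (needs (5, 4), free (5, 4)); after release of (0, 1) the pool is (5, 5)
  run task-4 (needs (2, 1), free (5, 5)); after release of (3, 2) the pool is (8, 7)
  run task-0 (needs (0, 1), free (8, 7)); after release of (1, 1) the pool is (9, 8)
  run task-3 (needs (3, 8), free (9, 8)); after release of (1, 1) the pool is (10, 9)
  run task-2 (needs (1, 4), free (10, 9)); after release of (1, 0) the pool is (11, 9)


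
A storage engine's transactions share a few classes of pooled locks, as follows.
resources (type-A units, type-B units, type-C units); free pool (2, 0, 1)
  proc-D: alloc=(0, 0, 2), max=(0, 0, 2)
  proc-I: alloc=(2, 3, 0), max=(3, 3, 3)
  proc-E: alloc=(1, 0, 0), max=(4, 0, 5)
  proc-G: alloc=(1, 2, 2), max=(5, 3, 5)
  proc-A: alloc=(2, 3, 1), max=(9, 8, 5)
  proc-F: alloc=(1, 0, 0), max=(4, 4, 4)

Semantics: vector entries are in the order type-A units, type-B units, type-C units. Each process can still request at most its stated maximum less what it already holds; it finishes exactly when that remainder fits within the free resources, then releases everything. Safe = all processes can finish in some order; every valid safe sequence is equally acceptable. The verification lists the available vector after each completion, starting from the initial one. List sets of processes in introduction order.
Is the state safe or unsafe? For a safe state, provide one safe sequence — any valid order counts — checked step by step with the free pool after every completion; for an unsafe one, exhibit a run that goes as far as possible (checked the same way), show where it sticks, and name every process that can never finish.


SAFE — a valid safe sequence is proc-D, proc-I, proc-G, proc-E, proc-F, proc-A.
Key observation: the order's first zero-slack moment is proc-I ((1, 0, 3) needed, (2, 0, 3) free — a requested resource with nothing to spare).
Step-by-step check:
  pool = (2, 0, 1)
  proc-D: need (0, 0, 0) fits (2, 0, 1); releases (0, 0, 2), pool now (2, 0, 3)
  proc-I: need (1, 0, 3) fits (2, 0, 3); releases (2, 3, 0), pool now (4, 3, 3)
  proc-G: need (4, 1, 3) fits (4, 3, 3); releases (1, 2, 2), pool now (5, 5, 5)
  proc-E: need (3, 0, 5) fits (5, 5, 5); releases (1, 0, 0), pool now (6, 5, 5)
  proc-F: need (3, 4, 4) fits (6, 5, 5); releases (1, 0, 0), pool now (7, 5, 5)
  proc-A: need (7, 5, 4) fits (7, 5, 5); releases (2, 3, 1), pool now (9, 8, 6)


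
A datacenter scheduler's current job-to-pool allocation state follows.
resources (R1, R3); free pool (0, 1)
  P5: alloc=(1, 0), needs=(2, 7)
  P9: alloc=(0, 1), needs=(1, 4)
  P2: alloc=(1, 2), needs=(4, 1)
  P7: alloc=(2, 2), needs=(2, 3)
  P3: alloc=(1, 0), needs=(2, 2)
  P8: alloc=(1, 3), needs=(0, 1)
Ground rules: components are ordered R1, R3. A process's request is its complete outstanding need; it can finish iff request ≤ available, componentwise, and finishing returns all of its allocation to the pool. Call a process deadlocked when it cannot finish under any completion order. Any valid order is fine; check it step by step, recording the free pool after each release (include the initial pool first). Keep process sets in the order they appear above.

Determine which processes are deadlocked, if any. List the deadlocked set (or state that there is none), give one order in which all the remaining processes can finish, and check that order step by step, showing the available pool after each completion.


The deadlocked set is P5, P2, P7 and P3.
Key observation: P8, P9 can finish, but then (1, 5) is all there is, and the blocked group's R1 demands exceed it.
The rest can finish in the order P8, P9. Check, step by step:
  pool = (0, 1)
  P8 needs (0, 1) <= (0, 1) -> finishes; pool += (1, 3) = (1, 4)
  P9 needs (1, 4) <= (1, 4) -> finishes; pool += (0, 1) = (1, 5)
The blocked processes can never fit:
  P5 cannot run: need (2, 7) vs free (1, 5) (insufficient R1 and R3)
  P2 cannot run: need (4, 1) vs free (1, 5) (insufficient R1)
  P7 cannot run: need (2, 3) vs free (1, 5) (insufficient R1)
  P3 cannot run: need (2, 2) vs free (1, 5) (insufficient R1)


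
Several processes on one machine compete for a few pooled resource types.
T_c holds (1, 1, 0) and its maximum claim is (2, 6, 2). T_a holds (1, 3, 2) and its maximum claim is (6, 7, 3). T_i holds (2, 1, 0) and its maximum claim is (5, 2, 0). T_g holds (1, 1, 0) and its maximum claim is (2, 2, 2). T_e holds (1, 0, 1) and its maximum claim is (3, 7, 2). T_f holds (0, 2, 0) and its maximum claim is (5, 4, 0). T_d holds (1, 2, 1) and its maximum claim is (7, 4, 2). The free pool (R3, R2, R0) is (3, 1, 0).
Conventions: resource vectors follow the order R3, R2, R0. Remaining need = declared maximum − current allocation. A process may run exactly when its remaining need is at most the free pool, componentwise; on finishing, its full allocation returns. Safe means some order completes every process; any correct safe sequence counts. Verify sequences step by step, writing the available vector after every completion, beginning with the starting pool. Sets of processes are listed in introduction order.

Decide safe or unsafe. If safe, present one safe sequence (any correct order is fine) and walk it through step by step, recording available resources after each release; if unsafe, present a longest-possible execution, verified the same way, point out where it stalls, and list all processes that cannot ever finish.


UNSAFE.
Key observation: the pool after T_i, T_f is (5, 4, 0); every surviving request exceeds it in R0, so progress ends there.
Going as far as possible: T_i, T_f; after that, nothing fits. Check, step by step:
  pool = (3, 1, 0)
  T_i: need (3, 1, 0) fits (3, 1, 0); releases (2, 1, 0), pool now (5, 2, 0)
  T_f: need (5, 2, 0) fits (5, 2, 0); releases (0, 2, 0), pool now (5, 4, 0)
  T_c cannot run: need (1, 5, 2) vs free (5, 4, 0) (insufficient R2 and R0)
  T_a cannot run: need (5, 4, 1) vs free (5, 4, 0) (insufficient R0)
  T_g cannot run: need (1, 1, 2) vs free (5, 4, 0) (insufficient R0)
  T_e cannot run: need (2, 7, 1) vs free (5, 4, 0) (insufficient R2 and R0)
  T_d cannot run: need (6, 2, 1) vs free (5, 4, 0) (insufficient R3 and R0)
Never able to finish: T_c, T_a, T_g, T_e and T_d.


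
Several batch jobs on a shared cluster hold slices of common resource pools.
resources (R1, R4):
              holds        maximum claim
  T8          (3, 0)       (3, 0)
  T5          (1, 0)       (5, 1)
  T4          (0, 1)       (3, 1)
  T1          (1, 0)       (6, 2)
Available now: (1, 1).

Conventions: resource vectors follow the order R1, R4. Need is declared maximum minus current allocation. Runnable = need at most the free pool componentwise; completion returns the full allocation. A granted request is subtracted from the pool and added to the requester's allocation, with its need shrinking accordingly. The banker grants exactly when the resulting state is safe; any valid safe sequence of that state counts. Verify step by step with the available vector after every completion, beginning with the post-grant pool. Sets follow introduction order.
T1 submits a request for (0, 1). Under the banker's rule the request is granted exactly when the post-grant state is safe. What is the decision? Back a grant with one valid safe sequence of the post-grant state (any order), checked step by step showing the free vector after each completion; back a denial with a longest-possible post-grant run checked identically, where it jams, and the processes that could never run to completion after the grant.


GRANT. The post-grant state is safe; one safe sequence: T8, T4, T5, T1.
Key observation: with (1, 0) left after the transfer, T8 can run at once — the state stays safe.
Verifying the post-grant state step by step:
  pool = (1, 0)
  T8: need (0, 0) fits (1, 0); releases (3, 0), pool now (4, 0)
  T4: need (3, 0) fits (4, 0); releases (0, 1), pool now (4, 1)
  T5: need (4, 1) fits (4, 1); releases (1, 0), pool now (5, 1)
  T1: need (5, 1) fits (5, 1); releases (1, 1), pool now (6, 2)


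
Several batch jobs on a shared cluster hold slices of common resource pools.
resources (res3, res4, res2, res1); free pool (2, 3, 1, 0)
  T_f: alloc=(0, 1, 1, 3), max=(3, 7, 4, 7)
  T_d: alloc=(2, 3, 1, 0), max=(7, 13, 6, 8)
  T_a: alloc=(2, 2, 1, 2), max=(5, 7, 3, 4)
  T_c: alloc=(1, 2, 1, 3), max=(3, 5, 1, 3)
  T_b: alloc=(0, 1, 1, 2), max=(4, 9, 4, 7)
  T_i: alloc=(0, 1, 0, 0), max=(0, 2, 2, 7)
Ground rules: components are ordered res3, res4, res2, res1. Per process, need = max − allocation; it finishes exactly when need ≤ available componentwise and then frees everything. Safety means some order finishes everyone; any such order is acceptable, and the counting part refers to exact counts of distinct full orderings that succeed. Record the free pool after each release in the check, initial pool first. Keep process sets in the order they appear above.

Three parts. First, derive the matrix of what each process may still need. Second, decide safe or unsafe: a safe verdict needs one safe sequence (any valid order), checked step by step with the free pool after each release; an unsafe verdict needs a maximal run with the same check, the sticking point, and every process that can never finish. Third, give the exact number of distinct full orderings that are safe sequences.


(1) Need matrix, components ordered res3, res4, res2, res1:
  T_f: (3, 6, 3, 4)
  T_d: (5, 10, 5, 8)
  T_a: (3, 5, 2, 2)
  T_c: (2, 3, 0, 0)
  T_b: (4, 8, 3, 5)
  T_i: (0, 1, 2, 7)
(2) SAFE, for example via the order T_c, T_a, T_f, T_b, T_i, T_d.
Key observation: the first exact fit in this order is T_c — it needs (2, 3, 0, 0) with (2, 3, 1, 0) free, meeting a requested resource to the last unit.
Step-by-step check:
  pool = (2, 3, 1, 0)
  T_c needs (2, 3, 0, 0) <= (2, 3, 1, 0) -> finishes; pool += (1, 2, 1, 3) = (3, 5, 2, 3)
  T_a needs (3, 5, 2, 2) <= (3, 5, 2, 3) -> finishes; pool += (2, 2, 1, 2) = (5, 7, 3, 5)
  T_f needs (3, 6, 3, 4) <= (5, 7, 3, 5) -> finishes; pool += (0, 1, 1, 3) = (5, 8, 4, 8)
  T_b needs (4, 8, 3, 5) <= (5, 8, 4, 8) -> finishes; pool += (0, 1, 1, 2) = (5, 9, 5, 10)
  T_i needs (0, 1, 2, 7) <= (5, 9, 5, 10) -> finishes; pool += (0, 1, 0, 0) = (5, 10, 5, 10)
  T_d needs (5, 10, 5, 8) <= (5, 10, 5, 10) -> finishes; pool += (2, 3, 1, 0) = (7, 13, 6, 10)
(3) Precisely 2 of the possible complete orderings are safe sequences.


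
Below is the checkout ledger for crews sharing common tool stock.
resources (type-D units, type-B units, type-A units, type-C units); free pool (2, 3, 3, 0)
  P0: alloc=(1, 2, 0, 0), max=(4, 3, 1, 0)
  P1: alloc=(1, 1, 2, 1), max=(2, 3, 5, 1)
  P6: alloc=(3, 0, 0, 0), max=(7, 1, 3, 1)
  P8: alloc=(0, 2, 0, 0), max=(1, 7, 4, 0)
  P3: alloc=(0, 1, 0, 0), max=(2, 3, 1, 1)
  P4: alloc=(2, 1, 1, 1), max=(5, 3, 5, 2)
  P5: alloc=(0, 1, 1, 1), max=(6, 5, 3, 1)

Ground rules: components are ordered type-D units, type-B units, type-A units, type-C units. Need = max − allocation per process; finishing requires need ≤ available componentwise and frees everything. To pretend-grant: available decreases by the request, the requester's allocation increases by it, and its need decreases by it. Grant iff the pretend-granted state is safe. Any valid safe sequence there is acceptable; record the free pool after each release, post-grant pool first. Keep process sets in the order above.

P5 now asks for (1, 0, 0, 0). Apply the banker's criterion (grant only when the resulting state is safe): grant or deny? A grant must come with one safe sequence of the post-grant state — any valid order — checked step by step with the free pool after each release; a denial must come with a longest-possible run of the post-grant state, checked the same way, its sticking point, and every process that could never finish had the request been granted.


DENY — the pretend-granted state is unsafe.
Key observation: no order helps: past P1, P3, P8, the free pool tops out at (2, 7, 5, 1), below what each blocked process needs in type-D units.
Pretend the grant happened; the run P1, P3, P8 goes as far as possible. Walking it through:
  pool = (1, 3, 3, 0)
  run P1 (needs (1, 2, 3, 0), free (1, 3, 3, 0)); after release of (1, 1, 2, 1) the pool is (2, 4, 5, 1)
  run P3 (needs (2, 2, 1, 1), free (2, 4, 5, 1)); after release of (0, 1, 0, 0) the pool is (2, 5, 5, 1)
  run P8 (needs (1, 5, 4, 0), free (2, 5, 5, 1)); after release of (0, 2, 0, 0) the pool is (2, 7, 5, 1)
  P0 still needs (3, 1, 1, 0) but only (2, 7, 5, 1) is free — short on type-D units
  P6 still needs (4, 1, 3, 1) but only (2, 7, 5, 1) is free — short on type-D units
  P4 still needs (3, 2, 4, 1) but only (2, 7, 5, 1) is free — short on type-D units
  P5 still needs (5, 4, 2, 0) but only (2, 7, 5, 1) is free — short on type-D units
Post-grant, the permanently blocked set is P0, P6, P4 and P5.


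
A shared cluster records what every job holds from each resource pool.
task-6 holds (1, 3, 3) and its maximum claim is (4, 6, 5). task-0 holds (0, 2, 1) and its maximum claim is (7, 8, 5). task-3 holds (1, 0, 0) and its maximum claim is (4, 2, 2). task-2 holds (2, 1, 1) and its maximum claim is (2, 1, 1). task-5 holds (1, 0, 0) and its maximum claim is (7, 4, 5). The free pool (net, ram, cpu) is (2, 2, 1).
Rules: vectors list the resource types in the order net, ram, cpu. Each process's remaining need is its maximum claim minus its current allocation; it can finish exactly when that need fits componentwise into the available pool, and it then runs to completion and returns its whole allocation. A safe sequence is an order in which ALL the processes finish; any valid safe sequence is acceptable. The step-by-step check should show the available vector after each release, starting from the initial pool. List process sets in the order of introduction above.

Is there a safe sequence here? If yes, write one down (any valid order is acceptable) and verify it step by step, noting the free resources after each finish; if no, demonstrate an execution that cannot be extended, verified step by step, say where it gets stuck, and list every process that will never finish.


SAFE — a valid safe sequence is task-2, task-3, task-6, task-5, task-0.
Key observation: the order's first zero-slack moment is task-3 ((3, 2, 2) needed, (4, 3, 2) free — a requested resource with nothing to spare).
Walking it through:
  pool = (2, 2, 1)
  run task-2 (needs (0, 0, 0), free (2, 2, 1)); after release of (2, 1, 1) the pool is (4, 3, 2)
  run task-3 (needs (3, 2, 2), free (4, 3, 2)); after release of (1, 0, 0) the pool is (5, 3, 2)
  run task-6 (needs (3, 3, 2), free (5, 3, 2)); after release of (1, 3, 3) the pool is (6, 6, 5)
  run task-5 (needs (6, 4, 5), free (6, 6, 5)); after release of (1, 0, 0) the pool is (7, 6, 5)
  run task-0 (needs (7, 6, 4), free (7, 6, 5)); after release of (0, 2, 1) the pool is (7, 8, 6)


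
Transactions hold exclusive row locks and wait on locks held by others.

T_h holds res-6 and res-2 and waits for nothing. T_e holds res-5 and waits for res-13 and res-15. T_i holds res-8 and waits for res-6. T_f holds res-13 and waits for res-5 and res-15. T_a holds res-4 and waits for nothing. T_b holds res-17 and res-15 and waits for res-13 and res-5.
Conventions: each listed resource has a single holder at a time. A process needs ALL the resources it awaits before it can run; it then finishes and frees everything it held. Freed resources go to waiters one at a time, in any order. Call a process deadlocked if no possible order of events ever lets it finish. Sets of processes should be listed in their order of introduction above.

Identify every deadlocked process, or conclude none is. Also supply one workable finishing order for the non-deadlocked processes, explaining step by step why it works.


Deadlocked: T_e, T_f and T_b.
Key observation: the wait chain closes on itself along T_e -> T_f -> T_e; T_b is caught in further circular waits.
The rest can finish in the order T_a, T_h, T_i.
Step-by-step check:
  run T_a (it waits on nothing); releases res-4
  run T_h (it waits on nothing); releases res-6 and res-2
  T_i: everything it awaited (res-6) is free; runs, freeing res-8


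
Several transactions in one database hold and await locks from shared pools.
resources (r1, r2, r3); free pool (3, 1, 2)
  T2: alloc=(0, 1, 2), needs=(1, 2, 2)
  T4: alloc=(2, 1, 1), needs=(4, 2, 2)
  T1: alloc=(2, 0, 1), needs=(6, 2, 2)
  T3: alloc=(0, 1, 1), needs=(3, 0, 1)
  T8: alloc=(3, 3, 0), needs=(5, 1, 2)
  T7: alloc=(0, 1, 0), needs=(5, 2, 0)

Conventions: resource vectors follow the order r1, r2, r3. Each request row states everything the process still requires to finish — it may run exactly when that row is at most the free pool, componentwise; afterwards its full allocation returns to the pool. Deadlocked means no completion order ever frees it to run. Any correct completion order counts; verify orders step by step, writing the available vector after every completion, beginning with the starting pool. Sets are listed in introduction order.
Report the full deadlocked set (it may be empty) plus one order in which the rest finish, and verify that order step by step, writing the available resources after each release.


Deadlocked set: T4, T1, T8 and T7.
Key observation: the pool after T3, T2 is (3, 3, 5); every surviving request exceeds it in r1, so progress ends there.
A valid finishing order for the others: T3, T2. Check, step by step:
  pool = (3, 1, 2)
  T3 needs (3, 0, 1) <= (3, 1, 2) -> finishes; pool += (0, 1, 1) = (3, 2, 3)
  T2 needs (1, 2, 2) <= (3, 2, 3) -> finishes; pool += (0, 1, 2) = (3, 3, 5)
The blocked processes can never fit:
  blocked: T4 wants (4, 2, 2), pool (3, 3, 5) — not enough r1
  blocked: T1 wants (6, 2, 2), pool (3, 3, 5) — not enough r1
  blocked: T8 wants (5, 1, 2), pool (3, 3, 5) — not enough r1
  blocked: T7 wants (5, 2, 0), pool (3, 3, 5) — not enough r1


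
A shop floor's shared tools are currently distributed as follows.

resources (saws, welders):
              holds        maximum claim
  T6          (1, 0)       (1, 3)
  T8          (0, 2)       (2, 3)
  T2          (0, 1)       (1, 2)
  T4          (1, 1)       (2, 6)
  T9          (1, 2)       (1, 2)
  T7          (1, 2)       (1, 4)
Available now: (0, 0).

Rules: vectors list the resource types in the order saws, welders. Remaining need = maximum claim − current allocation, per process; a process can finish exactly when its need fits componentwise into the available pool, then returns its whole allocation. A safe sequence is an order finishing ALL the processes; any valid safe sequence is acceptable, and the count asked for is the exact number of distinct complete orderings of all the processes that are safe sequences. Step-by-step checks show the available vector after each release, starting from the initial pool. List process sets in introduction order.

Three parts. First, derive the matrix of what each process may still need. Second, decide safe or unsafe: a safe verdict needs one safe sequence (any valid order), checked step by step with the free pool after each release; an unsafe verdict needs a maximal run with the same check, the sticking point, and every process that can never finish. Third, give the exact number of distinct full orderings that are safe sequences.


(1) Need matrix, components ordered saws, welders:
  T6: (0, 3)
  T8: (2, 1)
  T2: (1, 1)
  T4: (1, 5)
  T9: (0, 0)
  T7: (0, 2)
(2) SAFE, for example via the order T9, T7, T6, T8, T4, T2.
Key observation: at T7 the run first touches a limit — (0, 2) against (1, 2), exact on a resource it actually requests.
Walking it through:
  pool = (0, 0)
  T9: need (0, 0) fits (0, 0); releases (1, 2), pool now (1, 2)
  T7: need (0, 2) fits (1, 2); releases (1, 2), pool now (2, 4)
  T6: need (0, 3) fits (2, 4); releases (1, 0), pool now (3, 4)
  T8: need (2, 1) fits (3, 4); releases (0, 2), pool now (3, 6)
  T4: need (1, 5) fits (3, 6); releases (1, 1), pool now (4, 7)
  T2: need (1, 1) fits (4, 7); releases (0, 1), pool now (4, 8)
(3) The exact count: 26 of the possible complete orderings are safe sequences.


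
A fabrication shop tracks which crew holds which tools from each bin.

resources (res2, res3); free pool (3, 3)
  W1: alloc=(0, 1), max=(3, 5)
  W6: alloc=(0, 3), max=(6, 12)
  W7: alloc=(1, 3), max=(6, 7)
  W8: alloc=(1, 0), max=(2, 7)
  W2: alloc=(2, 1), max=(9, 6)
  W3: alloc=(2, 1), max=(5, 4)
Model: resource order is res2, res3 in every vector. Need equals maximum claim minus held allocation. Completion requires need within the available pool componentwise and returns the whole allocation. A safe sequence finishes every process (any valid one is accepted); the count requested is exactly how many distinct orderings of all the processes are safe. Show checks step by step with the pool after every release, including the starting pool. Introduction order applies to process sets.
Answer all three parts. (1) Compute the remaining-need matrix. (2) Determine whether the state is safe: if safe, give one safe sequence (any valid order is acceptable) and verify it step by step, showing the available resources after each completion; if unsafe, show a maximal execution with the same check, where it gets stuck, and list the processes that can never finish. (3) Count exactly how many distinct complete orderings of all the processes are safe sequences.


(1) Need matrix, components ordered res2, res3:
  W1: (3, 4)
  W6: (6, 9)
  W7: (5, 4)
  W8: (1, 7)
  W2: (7, 5)
  W3: (3, 3)
(2) The state is SAFE; one workable sequence: W3, W7, W8, W1, W2, W6.
Key observation: at W3 the run first touches a limit — (3, 3) against (3, 3), exact on a resource it actually requests.
Step-by-step check:
  pool = (3, 3)
  W3 needs (3, 3) <= (3, 3) -> finishes; pool += (2, 1) = (5, 4)
  W7 needs (5, 4) <= (5, 4) -> finishes; pool += (1, 3) = (6, 7)
  W8 needs (1, 7) <= (6, 7) -> finishes; pool += (1, 0) = (7, 7)
  W1 needs (3, 4) <= (7, 7) -> finishes; pool += (0, 1) = (7, 8)
  W2 needs (7, 5) <= (7, 8) -> finishes; pool += (2, 1) = (9, 9)
  W6 needs (6, 9) <= (9, 9) -> finishes; pool += (0, 3) = (9, 12)
(3) The exact count: 4 of the possible complete orderings are safe sequences.


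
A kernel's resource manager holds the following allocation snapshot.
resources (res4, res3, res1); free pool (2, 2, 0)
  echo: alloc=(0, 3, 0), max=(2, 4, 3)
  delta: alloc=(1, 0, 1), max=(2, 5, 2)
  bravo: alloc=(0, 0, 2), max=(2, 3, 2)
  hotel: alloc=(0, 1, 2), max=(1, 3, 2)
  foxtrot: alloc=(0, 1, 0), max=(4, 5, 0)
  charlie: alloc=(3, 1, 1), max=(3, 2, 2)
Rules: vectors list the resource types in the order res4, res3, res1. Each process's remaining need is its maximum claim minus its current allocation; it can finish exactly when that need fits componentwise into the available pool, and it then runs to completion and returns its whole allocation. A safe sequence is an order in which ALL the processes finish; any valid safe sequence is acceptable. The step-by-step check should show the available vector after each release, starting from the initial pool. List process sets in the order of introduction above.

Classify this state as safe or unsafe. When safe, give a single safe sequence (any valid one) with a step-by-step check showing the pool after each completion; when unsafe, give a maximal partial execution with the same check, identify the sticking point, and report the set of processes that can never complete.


SAFE — a valid safe sequence is hotel, charlie, echo, foxtrot, bravo, delta.
Key observation: reading the order forward, hotel is the first process whose need (1, 2, 0) meets the free pool (2, 2, 0) exactly on a resource it requests.
Check, step by step:
  pool = (2, 2, 0)
  hotel: need (1, 2, 0) fits (2, 2, 0); releases (0, 1, 2), pool now (2, 3, 2)
  charlie: need (0, 1, 1) fits (2, 3, 2); releases (3, 1, 1), pool now (5, 4, 3)
  echo: need (2, 1, 3) fits (5, 4, 3); releases (0, 3, 0), pool now (5, 7, 3)
  foxtrot: need (4, 4, 0) fits (5, 7, 3); releases (0, 1, 0), pool now (5, 8, 3)
  bravo: need (2, 3, 0) fits (5, 8, 3); releases (0, 0, 2), pool now (5, 8, 5)
  delta: need (1, 5, 1) fits (5, 8, 5); releases (1, 0, 1), pool now (6, 8, 6)


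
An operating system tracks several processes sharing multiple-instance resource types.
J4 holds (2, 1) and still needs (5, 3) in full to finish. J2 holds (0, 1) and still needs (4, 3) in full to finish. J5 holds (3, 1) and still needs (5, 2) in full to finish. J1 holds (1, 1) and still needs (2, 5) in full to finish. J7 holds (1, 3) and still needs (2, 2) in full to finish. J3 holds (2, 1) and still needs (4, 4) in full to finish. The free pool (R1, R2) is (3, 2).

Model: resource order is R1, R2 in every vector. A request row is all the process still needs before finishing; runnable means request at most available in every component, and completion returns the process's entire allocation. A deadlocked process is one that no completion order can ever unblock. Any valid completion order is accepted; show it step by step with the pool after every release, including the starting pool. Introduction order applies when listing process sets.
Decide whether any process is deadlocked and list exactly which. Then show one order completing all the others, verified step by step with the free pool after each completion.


The deadlocked set is empty.
Key observation: the pool covers J7 at once, and every later process fits after earlier releases.
One completion order for the rest: J7, J3, J4, J1, J2, J5. Step-by-step check:
  pool = (3, 2)
  J7 needs (2, 2) <= (3, 2) -> finishes; pool += (1, 3) = (4, 5)
  J3 needs (4, 4) <= (4, 5) -> finishes; pool += (2, 1) = (6, 6)
  J4 needs (5, 3) <= (6, 6) -> finishes; pool += (2, 1) = (8, 7)
  J1 needs (2, 5) <= (8, 7) -> finishes; pool += (1, 1) = (9, 8)
  J2 needs (4, 3) <= (9, 8) -> finishes; pool += (0, 1) = (9, 9)
  J5 needs (5, 2) <= (9, 9) -> finishes; pool += (3, 1) = (12, 10)
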